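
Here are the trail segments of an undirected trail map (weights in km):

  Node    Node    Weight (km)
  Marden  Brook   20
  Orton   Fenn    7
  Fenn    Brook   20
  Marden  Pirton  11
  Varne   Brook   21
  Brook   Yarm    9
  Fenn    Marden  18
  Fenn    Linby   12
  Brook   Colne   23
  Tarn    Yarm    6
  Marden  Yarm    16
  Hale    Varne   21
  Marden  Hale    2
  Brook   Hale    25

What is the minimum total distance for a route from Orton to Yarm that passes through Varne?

Shortest Orton→Varne: Orton → Fenn → Marden → Hale → Varne = 48
Shortest Varne→Yarm: Varne → Brook → Yarm = 30
Total via Varne: 48 + 30 = 78 km.

78 km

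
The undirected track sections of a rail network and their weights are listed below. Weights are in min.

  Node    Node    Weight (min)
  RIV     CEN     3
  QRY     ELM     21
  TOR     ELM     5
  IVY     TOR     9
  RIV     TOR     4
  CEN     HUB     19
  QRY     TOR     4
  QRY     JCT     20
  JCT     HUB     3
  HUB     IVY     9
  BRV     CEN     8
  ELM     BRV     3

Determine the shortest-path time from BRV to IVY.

17 min

Shortest distances from BRV:
BRV: 0
ELM: 3  (via BRV)
TOR: 8  (via ELM)
CEN: 8  (via BRV)
RIV: 11  (via CEN)
QRY: 12  (via TOR)
IVY: 17  (via TOR)
Shortest route: BRV → ELM → TOR → IVY = 17 min.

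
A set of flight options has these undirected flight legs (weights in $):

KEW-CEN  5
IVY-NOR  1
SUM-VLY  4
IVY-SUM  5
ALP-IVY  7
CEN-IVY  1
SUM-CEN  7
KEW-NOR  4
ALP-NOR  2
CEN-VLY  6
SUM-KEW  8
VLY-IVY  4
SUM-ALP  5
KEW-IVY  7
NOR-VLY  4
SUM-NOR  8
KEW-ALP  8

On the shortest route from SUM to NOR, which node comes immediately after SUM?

IVY

Candidate routes:
SUM → ALP → NOR: 5+2 = 7
SUM → IVY → NOR: 5+1 = 6
Cheapest is SUM → IVY → NOR at $6.
So from SUM the first move is to IVY.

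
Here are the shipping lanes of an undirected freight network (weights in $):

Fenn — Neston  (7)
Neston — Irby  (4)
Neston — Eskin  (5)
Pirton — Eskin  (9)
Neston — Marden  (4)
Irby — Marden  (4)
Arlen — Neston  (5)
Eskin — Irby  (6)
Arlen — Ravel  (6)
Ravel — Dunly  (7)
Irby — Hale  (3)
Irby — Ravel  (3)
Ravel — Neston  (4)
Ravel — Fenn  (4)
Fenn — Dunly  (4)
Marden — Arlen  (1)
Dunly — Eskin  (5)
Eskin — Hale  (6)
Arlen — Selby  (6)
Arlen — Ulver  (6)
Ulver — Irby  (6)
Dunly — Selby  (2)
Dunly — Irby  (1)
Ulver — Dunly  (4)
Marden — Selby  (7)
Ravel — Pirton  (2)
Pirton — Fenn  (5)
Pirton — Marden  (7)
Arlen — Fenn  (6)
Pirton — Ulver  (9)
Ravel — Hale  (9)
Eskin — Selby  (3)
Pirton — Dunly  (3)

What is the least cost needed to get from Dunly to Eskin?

$5

Compare a few routes:
Dunly–Irby–Hale–Eskin: 1+3+6 = 10
Dunly–Eskin: 5 = 5
Dunly–Irby–Eskin: 1+6 = 7
Cheapest is Dunly–Eskin at $5.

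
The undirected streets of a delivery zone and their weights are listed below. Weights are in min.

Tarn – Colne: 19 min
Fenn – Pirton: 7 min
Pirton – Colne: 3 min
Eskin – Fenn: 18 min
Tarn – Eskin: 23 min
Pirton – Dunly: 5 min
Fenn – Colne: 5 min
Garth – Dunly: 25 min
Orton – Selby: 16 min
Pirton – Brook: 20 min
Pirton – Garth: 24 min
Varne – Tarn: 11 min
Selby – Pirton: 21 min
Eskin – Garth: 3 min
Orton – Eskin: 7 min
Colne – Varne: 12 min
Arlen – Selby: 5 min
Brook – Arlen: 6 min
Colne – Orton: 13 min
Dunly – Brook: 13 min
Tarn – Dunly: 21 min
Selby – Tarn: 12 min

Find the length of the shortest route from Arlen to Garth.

31 min

Enumerating some paths:
Arlen → Brook → Dunly → Garth: 6+13+25 = 44
Arlen → Brook → Dunly → Pirton → Garth: 6+13+5+24 = 48
Arlen → Selby → Tarn → Eskin → Garth: 5+12+23+3 = 43
Arlen → Selby → Orton → Eskin → Garth: 5+16+7+3 = 31
Cheapest is Arlen → Selby → Orton → Eskin → Garth at 31 min.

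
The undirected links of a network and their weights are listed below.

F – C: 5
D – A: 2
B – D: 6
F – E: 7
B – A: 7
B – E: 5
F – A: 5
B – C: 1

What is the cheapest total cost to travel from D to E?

Shortest distances from D:
D: 0
A: 2  (via D)
B: 6  (via D)
C: 7  (via B)
F: 7  (via A)
E: 11  (via B)
Shortest route: D → B → E = 11.

11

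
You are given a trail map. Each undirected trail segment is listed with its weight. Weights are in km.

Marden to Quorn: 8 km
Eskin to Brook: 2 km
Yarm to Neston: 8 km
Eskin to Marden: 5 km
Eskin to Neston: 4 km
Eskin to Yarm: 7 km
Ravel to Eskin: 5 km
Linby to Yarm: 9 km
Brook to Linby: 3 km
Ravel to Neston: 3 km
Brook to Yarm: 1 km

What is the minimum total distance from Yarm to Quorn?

16 km

Running Dijkstra from Yarm:
Yarm: 0
Brook: 1  (via Yarm)
Eskin: 3  (via Brook)
Linby: 4  (via Brook)
Neston: 7  (via Eskin)
Marden: 8  (via Eskin)
Ravel: 8  (via Eskin)
Quorn: 16  (via Marden)
Shortest route: Yarm–Brook–Eskin–Marden–Quorn = 16 km.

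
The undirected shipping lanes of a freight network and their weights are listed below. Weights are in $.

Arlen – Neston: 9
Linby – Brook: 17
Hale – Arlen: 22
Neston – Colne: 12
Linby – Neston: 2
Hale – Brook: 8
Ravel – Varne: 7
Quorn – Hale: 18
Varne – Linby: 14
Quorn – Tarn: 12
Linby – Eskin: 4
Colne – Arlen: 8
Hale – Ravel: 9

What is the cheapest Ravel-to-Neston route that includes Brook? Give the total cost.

Shortest Ravel→Brook: Ravel → Hale → Brook = 17
Shortest Brook→Neston: Brook → Linby → Neston = 19
Total via Brook: 17 + 19 = $36.

$36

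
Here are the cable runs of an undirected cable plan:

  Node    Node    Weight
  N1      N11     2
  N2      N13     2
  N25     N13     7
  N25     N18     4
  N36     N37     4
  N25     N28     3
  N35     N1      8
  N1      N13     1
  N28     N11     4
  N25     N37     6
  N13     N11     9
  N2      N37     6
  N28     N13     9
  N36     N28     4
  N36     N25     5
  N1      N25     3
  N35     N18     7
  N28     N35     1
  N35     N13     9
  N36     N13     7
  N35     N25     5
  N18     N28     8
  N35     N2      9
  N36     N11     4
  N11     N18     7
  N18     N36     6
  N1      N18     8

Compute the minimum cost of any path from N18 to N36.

6

Candidate routes:
N18 → N25 → N36: 4+5 = 9
N18 → N36: 6 = 6
The minimum is 6 via N18 → N36.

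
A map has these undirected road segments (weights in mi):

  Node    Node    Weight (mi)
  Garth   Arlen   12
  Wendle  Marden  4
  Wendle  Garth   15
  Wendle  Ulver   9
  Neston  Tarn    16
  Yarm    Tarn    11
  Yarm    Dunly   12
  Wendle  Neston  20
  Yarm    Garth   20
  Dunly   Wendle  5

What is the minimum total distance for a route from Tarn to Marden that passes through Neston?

Shortest Tarn→Neston: Tarn–Neston = 16
Best Neston to Marden: Neston–Wendle–Marden costing 24
Total via Neston: 16 + 24 = 40 mi.

40 mi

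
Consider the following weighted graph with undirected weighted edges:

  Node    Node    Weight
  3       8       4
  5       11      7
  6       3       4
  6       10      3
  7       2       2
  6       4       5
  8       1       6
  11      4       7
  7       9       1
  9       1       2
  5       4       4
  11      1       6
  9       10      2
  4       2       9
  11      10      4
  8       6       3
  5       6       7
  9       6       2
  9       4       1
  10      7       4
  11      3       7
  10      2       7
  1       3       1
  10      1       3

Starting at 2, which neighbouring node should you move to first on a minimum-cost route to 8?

7

Compare a few routes:
2 - 7 - 9 - 6 - 8: 2+1+2+3 = 8
2 - 7 - 9 - 10 - 6 - 8: 2+1+2+3+3 = 11
2 - 7 - 9 - 1 - 8: 2+1+2+6 = 11
2 - 7 - 9 - 1 - 3 - 8: 2+1+2+1+4 = 10
The minimum is 8 via 2 - 7 - 9 - 6 - 8.
So from 2 the first move is to 7.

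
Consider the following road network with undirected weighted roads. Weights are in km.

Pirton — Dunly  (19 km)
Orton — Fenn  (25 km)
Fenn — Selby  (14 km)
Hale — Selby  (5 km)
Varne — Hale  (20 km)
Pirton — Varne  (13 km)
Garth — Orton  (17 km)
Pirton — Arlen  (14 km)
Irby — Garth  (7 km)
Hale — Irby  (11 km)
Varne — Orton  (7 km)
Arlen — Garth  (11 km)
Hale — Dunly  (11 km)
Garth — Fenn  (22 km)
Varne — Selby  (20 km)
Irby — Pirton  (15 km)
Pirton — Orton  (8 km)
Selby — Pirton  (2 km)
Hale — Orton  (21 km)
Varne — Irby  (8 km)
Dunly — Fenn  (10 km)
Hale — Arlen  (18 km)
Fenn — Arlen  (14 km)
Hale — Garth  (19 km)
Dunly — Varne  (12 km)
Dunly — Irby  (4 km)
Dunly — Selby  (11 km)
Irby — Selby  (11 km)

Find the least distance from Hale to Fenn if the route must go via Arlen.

Shortest Hale→Arlen: Hale → Arlen = 18
Best Arlen to Fenn: Arlen → Fenn costing 14
Total via Arlen: 18 + 14 = 32 km.

32 km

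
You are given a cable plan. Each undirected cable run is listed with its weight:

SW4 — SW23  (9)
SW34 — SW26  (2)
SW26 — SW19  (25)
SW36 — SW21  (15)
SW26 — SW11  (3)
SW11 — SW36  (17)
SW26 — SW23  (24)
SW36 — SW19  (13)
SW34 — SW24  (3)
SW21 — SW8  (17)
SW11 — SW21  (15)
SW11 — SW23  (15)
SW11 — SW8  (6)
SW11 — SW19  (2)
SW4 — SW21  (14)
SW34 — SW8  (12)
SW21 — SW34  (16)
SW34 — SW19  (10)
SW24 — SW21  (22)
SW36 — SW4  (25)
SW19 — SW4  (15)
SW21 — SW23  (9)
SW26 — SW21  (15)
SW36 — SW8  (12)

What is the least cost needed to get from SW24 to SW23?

23

Settle nodes by increasing distance from SW24:
SW24: 0
SW34: 3  (via SW24)
SW26: 5  (via SW34)
SW11: 8  (via SW26)
SW19: 10  (via SW11)
SW8: 14  (via SW11)
SW21: 19  (via SW34)
SW36: 23  (via SW19)
SW23: 23  (via SW11)
Shortest route: SW24–SW34–SW26–SW11–SW23 = 23.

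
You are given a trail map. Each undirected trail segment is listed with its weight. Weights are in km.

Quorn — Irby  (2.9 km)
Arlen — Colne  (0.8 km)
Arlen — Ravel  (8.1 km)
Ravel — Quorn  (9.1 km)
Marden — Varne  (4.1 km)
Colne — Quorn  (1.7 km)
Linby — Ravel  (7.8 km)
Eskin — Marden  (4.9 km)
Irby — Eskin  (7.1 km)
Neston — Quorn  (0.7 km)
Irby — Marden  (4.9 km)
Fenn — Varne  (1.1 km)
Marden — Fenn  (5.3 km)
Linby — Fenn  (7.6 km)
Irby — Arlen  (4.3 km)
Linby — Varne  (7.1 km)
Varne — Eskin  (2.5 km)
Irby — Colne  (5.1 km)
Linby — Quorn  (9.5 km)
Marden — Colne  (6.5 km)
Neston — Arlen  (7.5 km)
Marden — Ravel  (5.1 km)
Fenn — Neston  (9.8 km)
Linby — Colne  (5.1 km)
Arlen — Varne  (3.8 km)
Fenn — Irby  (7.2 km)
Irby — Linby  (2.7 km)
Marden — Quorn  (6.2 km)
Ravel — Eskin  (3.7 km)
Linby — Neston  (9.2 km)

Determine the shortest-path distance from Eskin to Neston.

9.5 km

Enumerating some paths:
Eskin–Irby–Quorn–Neston: 7.1+2.9+0.7 = 10.7
Eskin–Marden–Quorn–Neston: 4.9+6.2+0.7 = 11.8
Eskin–Varne–Arlen–Colne–Quorn–Neston: 2.5+3.8+0.8+1.7+0.7 = 9.5
The minimum is 9.5 km via Eskin–Varne–Arlen–Colne–Quorn–Neston.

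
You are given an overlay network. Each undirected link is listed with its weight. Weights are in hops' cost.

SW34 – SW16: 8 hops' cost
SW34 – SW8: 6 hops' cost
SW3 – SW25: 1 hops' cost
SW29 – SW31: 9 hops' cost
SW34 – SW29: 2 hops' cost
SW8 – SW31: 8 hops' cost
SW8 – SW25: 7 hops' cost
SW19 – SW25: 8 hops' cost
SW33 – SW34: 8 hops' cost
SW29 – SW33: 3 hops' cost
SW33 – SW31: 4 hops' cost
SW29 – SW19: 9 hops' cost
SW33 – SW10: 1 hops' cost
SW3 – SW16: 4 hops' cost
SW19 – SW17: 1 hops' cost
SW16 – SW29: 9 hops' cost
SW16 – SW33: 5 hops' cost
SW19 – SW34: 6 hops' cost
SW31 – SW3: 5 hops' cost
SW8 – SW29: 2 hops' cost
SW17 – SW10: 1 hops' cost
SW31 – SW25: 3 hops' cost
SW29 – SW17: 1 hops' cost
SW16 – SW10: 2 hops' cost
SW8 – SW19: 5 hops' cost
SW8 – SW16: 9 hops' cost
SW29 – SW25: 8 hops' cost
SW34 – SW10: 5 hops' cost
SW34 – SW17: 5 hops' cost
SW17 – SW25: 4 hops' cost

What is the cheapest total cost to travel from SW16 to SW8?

Enumerating some paths:
SW16–SW10–SW17–SW29–SW8: 2+1+1+2 = 6
SW16–SW10–SW33–SW29–SW8: 2+1+3+2 = 8
SW16–SW8: 9 = 9
Cheapest is SW16–SW10–SW17–SW29–SW8 at 6 hops' cost.

6 hops' cost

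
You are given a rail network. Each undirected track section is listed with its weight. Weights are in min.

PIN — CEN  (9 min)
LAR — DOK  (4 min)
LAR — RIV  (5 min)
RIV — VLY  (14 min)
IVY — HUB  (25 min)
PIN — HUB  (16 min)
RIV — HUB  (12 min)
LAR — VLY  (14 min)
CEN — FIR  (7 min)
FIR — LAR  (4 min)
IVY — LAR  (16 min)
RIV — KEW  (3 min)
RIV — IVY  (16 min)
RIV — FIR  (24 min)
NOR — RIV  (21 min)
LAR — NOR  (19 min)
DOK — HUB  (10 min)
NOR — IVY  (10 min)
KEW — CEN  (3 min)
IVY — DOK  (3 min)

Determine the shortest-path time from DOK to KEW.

Compare a few routes:
DOK–LAR–FIR–CEN–KEW: 4+4+7+3 = 18
DOK–LAR–RIV–KEW: 4+5+3 = 12
DOK–IVY–RIV–KEW: 3+16+3 = 22
The minimum is 12 min via DOK–LAR–RIV–KEW.

12 min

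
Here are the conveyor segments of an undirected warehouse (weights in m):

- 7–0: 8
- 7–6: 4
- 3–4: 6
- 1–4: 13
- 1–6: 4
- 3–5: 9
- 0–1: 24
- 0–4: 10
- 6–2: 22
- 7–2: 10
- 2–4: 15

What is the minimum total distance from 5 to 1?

Compare a few routes:
5 - 3 - 4 - 2 - 7 - 6 - 1: 9+6+15+10+4+4 = 48
5 - 3 - 4 - 1: 9+6+13 = 28
5 - 3 - 4 - 0 - 7 - 6 - 1: 9+6+10+8+4+4 = 41
The minimum is 28 m via 5 - 3 - 4 - 1.

28 m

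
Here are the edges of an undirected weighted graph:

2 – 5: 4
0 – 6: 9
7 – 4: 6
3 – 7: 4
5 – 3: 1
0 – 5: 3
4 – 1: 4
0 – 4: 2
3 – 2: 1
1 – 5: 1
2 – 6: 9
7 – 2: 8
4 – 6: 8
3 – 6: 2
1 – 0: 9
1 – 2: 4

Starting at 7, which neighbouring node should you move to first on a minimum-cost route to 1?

Candidate routes:
7 → 3 → 5 → 1: 4+1+1 = 6
7 → 3 → 2 → 1: 4+1+4 = 9
7 → 3 → 2 → 5 → 1: 4+1+4+1 = 10
7 → 4 → 1: 6+4 = 10
Cheapest is 7 → 3 → 5 → 1 at 6.
So from 7 the first move is to 3.

3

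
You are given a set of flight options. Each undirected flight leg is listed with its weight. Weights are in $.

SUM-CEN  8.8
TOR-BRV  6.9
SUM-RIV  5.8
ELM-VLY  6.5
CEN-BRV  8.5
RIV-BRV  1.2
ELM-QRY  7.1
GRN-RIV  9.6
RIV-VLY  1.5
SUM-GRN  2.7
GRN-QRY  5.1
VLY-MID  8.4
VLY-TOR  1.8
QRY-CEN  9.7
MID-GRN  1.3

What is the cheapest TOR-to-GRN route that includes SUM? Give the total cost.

$11.8

Shortest TOR→SUM: TOR–VLY–RIV–SUM = 9.1
Best SUM to GRN: SUM–GRN costing 2.7
Total via SUM: 9.1 + 2.7 = $11.8.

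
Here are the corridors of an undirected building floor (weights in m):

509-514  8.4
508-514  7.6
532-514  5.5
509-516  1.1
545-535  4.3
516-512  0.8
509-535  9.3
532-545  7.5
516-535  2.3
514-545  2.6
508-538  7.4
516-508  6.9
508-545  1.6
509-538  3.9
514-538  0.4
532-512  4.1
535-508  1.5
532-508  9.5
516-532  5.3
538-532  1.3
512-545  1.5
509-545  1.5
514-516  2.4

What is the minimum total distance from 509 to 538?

3.9 m

Enumerating some paths:
509–545–514–538: 1.5+2.6+0.4 = 4.5
509–538: 3.9 = 3.9
Cheapest is 509–538 at 3.9 m.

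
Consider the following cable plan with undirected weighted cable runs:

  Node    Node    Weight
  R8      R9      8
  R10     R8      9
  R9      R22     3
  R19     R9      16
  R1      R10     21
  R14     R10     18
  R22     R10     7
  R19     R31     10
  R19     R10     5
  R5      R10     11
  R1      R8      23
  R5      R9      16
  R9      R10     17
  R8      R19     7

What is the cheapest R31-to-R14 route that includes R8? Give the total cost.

44

Best R31 to R8: R31 → R19 → R8 costing 17
Best R8 to R14: R8 → R10 → R14 costing 27
Total via R8: 17 + 27 = 44.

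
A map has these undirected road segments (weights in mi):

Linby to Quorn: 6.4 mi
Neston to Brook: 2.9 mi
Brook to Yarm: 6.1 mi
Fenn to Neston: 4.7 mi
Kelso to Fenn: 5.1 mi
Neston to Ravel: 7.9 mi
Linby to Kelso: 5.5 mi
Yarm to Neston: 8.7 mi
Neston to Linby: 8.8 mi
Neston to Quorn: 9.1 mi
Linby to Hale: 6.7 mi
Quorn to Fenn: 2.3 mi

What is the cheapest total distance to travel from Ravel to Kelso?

17.7 mi

Shortest distances from Ravel:
Ravel: 0
Neston: 7.9  (via Ravel)
Brook: 10.8  (via Neston)
Fenn: 12.6  (via Neston)
Quorn: 14.9  (via Fenn)
Yarm: 16.6  (via Neston)
Linby: 16.7  (via Neston)
Kelso: 17.7  (via Fenn)
Shortest route: Ravel → Neston → Fenn → Kelso = 17.7 mi.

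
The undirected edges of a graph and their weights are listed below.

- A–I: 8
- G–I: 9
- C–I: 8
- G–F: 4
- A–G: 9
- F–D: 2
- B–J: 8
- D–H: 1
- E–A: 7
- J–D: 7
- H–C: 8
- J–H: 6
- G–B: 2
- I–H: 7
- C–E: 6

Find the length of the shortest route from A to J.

19

Settle nodes by increasing distance from A:
A: 0
E: 7  (via A)
I: 8  (via A)
G: 9  (via A)
B: 11  (via G)
C: 13  (via E)
F: 13  (via G)
D: 15  (via F)
H: 15  (via I)
J: 19  (via B)
Shortest route: A–G–B–J = 19.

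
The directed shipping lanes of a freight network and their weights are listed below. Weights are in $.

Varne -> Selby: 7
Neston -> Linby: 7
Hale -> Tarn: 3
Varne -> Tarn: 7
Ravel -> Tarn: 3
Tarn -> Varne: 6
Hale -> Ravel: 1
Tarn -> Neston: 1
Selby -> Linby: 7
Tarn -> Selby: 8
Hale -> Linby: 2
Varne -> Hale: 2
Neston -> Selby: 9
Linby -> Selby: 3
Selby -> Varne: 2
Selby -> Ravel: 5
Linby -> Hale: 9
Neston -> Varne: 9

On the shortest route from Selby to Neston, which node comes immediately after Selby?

Varne

Compare a few routes:
Selby - Varne - Tarn - Neston: 2+7+1 = 10
Selby - Varne - Hale - Ravel - Tarn - Neston: 2+2+1+3+1 = 9
Selby - Varne - Hale - Tarn - Neston: 2+2+3+1 = 8
Selby - Ravel - Tarn - Neston: 5+3+1 = 9
The minimum is $8 via Selby - Varne - Hale - Tarn - Neston.
So from Selby the first move is to Varne.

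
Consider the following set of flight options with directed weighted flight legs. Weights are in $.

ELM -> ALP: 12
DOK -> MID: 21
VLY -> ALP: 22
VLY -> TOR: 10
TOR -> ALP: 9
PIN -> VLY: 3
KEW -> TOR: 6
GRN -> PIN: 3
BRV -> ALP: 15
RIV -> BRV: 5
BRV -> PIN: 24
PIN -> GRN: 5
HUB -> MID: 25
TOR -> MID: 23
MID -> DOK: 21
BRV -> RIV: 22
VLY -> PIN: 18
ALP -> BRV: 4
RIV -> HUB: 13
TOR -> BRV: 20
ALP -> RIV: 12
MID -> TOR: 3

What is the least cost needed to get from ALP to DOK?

Candidate routes:
ALP → RIV → HUB → MID → DOK: 12+13+25+21 = 71
ALP → BRV → RIV → HUB → MID → DOK: 4+22+13+25+21 = 85
ALP → BRV → PIN → VLY → TOR → MID → DOK: 4+24+3+10+23+21 = 85
The minimum is $71 via ALP → RIV → HUB → MID → DOK.

$71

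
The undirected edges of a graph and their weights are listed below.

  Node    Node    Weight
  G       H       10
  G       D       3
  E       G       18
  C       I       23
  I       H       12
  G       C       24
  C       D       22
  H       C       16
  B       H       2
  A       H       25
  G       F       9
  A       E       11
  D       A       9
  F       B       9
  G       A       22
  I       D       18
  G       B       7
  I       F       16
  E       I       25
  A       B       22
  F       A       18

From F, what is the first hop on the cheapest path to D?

G

Candidate routes:
F - A - D: 18+9 = 27
F - B - H - G - D: 9+2+10+3 = 24
F - B - G - D: 9+7+3 = 19
F - G - D: 9+3 = 12
The minimum is 12 via F - G - D.
So from F the first move is to G.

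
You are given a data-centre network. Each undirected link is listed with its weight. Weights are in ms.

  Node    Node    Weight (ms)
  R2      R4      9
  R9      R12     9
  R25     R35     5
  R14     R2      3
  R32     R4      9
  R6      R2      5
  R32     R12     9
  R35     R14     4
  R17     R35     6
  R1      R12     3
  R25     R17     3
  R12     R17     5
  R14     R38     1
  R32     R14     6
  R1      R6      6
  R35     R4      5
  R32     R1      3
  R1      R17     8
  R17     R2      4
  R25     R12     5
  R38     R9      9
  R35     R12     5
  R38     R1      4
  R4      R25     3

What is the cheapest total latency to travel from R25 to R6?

12 ms

Shortest distances from R25:
R25: 0
R4: 3  (via R25)
R17: 3  (via R25)
R12: 5  (via R25)
R35: 5  (via R25)
R2: 7  (via R17)
R1: 8  (via R12)
R14: 9  (via R35)
R38: 10  (via R14)
R32: 11  (via R1)
R6: 12  (via R2)
Shortest route: R25 → R17 → R2 → R6 = 12 ms.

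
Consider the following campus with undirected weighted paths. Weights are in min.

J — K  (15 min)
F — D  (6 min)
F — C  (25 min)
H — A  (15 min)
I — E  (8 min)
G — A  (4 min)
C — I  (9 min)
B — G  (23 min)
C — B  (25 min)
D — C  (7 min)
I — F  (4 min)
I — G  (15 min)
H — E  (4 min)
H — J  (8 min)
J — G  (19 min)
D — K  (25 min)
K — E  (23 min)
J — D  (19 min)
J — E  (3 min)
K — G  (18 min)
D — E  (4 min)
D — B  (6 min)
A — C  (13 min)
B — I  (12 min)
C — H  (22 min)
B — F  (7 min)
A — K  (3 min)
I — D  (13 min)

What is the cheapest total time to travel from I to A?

Candidate routes:
I → E → H → A: 8+4+15 = 27
I → C → A: 9+13 = 22
I → G → A: 15+4 = 19
I → E → J → K → A: 8+3+15+3 = 29
Cheapest is I → G → A at 19 min.

19 min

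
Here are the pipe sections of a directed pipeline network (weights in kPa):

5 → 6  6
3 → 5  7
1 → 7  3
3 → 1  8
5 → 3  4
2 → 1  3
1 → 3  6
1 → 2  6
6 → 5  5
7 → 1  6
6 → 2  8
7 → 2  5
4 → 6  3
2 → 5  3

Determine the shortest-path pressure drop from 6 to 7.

14 kPa

Settle nodes by increasing distance from 6:
6: 0
5: 5  (via 6)
2: 8  (via 6)
3: 9  (via 5)
1: 11  (via 2)
7: 14  (via 1)
Shortest route: 6–2–1–7 = 14 kPa.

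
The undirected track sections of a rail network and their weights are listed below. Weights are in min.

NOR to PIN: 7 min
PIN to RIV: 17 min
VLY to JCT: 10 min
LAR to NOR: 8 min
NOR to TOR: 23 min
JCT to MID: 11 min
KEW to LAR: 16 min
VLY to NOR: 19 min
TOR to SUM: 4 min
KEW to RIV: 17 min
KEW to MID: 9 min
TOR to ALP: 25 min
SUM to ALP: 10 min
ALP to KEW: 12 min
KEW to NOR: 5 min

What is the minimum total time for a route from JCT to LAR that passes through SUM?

Shortest JCT→SUM: JCT → MID → KEW → ALP → SUM = 42
Shortest SUM→LAR: SUM → TOR → NOR → LAR = 35
Total via SUM: 42 + 35 = 77 min.

77 min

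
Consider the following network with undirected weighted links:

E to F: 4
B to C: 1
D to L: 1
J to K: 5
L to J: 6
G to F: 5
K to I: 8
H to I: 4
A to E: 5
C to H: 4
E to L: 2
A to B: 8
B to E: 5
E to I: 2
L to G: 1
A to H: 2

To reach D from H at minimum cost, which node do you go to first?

I

Candidate routes:
H–A–E–L–D: 2+5+2+1 = 10
H–I–E–L–D: 4+2+2+1 = 9
H–I–E–F–G–L–D: 4+2+4+5+1+1 = 17
H–C–B–E–L–D: 4+1+5+2+1 = 13
Cheapest is H–I–E–L–D at 9.
So from H the first move is to I.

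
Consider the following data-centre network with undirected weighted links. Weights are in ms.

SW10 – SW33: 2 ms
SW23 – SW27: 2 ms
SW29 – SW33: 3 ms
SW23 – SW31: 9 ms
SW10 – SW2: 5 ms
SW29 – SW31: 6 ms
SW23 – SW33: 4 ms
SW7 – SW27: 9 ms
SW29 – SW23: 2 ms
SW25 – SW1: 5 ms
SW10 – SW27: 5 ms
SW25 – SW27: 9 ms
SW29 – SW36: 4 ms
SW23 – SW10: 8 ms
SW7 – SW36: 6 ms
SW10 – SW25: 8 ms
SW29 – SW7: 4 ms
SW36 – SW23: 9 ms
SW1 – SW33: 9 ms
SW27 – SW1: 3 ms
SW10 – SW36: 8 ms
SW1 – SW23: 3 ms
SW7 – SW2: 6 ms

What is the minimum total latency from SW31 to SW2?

16 ms

Enumerating some paths:
SW31–SW23–SW33–SW10–SW2: 9+4+2+5 = 20
SW31–SW29–SW7–SW2: 6+4+6 = 16
SW31–SW29–SW23–SW33–SW10–SW2: 6+2+4+2+5 = 19
SW31–SW29–SW23–SW27–SW10–SW2: 6+2+2+5+5 = 20
Cheapest is SW31–SW29–SW7–SW2 at 16 ms.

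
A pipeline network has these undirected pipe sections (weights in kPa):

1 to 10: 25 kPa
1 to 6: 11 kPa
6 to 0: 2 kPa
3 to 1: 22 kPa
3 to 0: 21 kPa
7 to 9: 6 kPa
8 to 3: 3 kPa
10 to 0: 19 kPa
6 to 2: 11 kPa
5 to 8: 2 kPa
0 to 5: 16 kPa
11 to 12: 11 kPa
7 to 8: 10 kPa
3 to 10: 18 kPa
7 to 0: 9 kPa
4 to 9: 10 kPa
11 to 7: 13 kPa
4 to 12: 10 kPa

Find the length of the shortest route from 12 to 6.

Candidate routes:
12 → 4 → 9 → 7 → 0 → 6: 10+10+6+9+2 = 37
12 → 11 → 7 → 0 → 6: 11+13+9+2 = 35
12 → 4 → 9 → 7 → 8 → 5 → 0 → 6: 10+10+6+10+2+16+2 = 56
12 → 11 → 7 → 8 → 5 → 0 → 6: 11+13+10+2+16+2 = 54
The minimum is 35 kPa via 12 → 11 → 7 → 0 → 6.

35 kPa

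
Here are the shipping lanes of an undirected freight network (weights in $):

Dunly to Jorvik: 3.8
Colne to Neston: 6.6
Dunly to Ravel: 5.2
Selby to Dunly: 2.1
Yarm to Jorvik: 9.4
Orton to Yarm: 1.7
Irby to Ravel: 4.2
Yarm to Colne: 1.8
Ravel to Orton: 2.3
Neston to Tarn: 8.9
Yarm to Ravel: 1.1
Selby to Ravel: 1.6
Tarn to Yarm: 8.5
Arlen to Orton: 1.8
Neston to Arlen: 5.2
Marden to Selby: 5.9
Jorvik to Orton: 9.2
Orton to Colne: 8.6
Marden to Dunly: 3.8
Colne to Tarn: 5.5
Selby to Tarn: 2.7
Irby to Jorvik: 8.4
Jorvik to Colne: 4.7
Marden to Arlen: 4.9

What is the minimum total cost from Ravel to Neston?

$9.3

Candidate routes:
Ravel–Yarm–Colne–Neston: 1.1+1.8+6.6 = 9.5
Ravel–Yarm–Orton–Arlen–Neston: 1.1+1.7+1.8+5.2 = 9.8
Ravel–Orton–Arlen–Neston: 2.3+1.8+5.2 = 9.3
Ravel–Orton–Yarm–Colne–Neston: 2.3+1.7+1.8+6.6 = 12.4
Cheapest is Ravel–Orton–Arlen–Neston at $9.3.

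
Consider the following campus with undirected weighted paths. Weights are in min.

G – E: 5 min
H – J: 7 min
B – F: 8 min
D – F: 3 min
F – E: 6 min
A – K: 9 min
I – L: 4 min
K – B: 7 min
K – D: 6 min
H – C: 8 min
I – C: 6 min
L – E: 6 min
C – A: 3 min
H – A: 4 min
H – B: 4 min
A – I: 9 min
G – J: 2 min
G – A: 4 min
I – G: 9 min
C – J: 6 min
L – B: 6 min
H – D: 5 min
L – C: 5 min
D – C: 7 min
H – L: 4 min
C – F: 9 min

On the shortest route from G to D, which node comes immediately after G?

A

Compare a few routes:
G - A - H - D: 4+4+5 = 13
G - A - C - D: 4+3+7 = 14
The minimum is 13 min via G - A - H - D.
So from G the first move is to A.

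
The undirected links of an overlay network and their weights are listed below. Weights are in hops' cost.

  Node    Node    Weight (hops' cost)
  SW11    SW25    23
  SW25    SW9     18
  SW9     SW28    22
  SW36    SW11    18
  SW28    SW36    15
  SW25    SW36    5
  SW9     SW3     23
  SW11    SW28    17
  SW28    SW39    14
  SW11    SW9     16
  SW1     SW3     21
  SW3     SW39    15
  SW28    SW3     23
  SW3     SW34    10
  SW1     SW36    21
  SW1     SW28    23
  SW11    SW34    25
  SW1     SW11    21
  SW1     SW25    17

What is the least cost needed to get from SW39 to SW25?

34 hops' cost

Enumerating some paths:
SW39 - SW28 - SW11 - SW25: 14+17+23 = 54
SW39 - SW28 - SW11 - SW36 - SW25: 14+17+18+5 = 54
SW39 - SW3 - SW1 - SW25: 15+21+17 = 53
SW39 - SW28 - SW36 - SW25: 14+15+5 = 34
The minimum is 34 hops' cost via SW39 - SW28 - SW36 - SW25.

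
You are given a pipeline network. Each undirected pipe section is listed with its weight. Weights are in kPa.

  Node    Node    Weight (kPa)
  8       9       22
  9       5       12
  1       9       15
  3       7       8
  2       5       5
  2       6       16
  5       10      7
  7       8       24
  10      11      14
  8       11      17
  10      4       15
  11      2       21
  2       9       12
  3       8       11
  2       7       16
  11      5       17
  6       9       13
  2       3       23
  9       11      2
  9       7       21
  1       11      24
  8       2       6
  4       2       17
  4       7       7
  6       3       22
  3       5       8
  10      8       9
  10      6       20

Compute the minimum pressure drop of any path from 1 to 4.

43 kPa

Candidate routes:
1 - 9 - 2 - 4: 15+12+17 = 44
1 - 9 - 7 - 4: 15+21+7 = 43
Cheapest is 1 - 9 - 7 - 4 at 43 kPa.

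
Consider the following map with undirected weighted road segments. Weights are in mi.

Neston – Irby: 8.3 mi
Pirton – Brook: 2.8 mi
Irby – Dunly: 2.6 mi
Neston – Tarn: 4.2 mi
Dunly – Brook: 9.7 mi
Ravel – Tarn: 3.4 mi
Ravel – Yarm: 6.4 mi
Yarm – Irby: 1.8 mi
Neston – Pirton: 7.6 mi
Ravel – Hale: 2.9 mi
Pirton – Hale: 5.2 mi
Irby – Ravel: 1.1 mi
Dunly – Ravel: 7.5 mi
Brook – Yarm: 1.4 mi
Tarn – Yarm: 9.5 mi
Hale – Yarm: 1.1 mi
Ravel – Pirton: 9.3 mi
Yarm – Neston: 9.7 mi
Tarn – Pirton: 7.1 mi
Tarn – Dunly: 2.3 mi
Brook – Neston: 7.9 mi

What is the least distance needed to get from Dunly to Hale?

Settle nodes by increasing distance from Dunly:
Dunly: 0
Tarn: 2.3  (via Dunly)
Irby: 2.6  (via Dunly)
Ravel: 3.7  (via Irby)
Yarm: 4.4  (via Irby)
Hale: 5.5  (via Yarm)
Shortest route: Dunly → Irby → Yarm → Hale = 5.5 mi.

5.5 mi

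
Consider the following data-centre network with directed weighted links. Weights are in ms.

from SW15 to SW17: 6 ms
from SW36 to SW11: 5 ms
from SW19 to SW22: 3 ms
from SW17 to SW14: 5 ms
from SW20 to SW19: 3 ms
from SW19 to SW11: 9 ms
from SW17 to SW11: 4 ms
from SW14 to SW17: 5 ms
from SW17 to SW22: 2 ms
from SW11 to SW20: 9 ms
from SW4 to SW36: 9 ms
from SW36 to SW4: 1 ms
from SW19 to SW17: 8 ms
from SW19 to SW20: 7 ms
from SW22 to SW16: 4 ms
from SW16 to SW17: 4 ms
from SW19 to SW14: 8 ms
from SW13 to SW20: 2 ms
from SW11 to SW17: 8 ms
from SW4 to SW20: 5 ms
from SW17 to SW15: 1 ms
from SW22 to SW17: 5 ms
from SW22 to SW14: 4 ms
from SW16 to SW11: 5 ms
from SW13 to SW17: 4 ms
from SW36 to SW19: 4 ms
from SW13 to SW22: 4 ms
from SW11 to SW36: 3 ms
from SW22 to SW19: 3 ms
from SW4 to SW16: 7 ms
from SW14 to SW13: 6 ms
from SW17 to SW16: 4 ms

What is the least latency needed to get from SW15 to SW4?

14 ms

Enumerating some paths:
SW15 - SW17 - SW16 - SW11 - SW36 - SW4: 6+4+5+3+1 = 19
SW15 - SW17 - SW11 - SW36 - SW4: 6+4+3+1 = 14
SW15 - SW17 - SW22 - SW16 - SW11 - SW36 - SW4: 6+2+4+5+3+1 = 21
SW15 - SW17 - SW22 - SW19 - SW11 - SW36 - SW4: 6+2+3+9+3+1 = 24
Cheapest is SW15 - SW17 - SW11 - SW36 - SW4 at 14 ms.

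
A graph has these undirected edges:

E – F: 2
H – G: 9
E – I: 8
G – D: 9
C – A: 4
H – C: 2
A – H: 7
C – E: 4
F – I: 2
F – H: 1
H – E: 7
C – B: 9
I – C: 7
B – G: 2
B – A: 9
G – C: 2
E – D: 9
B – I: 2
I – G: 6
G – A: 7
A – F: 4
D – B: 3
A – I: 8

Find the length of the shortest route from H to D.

8

Compare a few routes:
H - C - G - B - D: 2+2+2+3 = 9
H - F - I - B - D: 1+2+2+3 = 8
H - F - E - D: 1+2+9 = 12
Cheapest is H - F - I - B - D at 8.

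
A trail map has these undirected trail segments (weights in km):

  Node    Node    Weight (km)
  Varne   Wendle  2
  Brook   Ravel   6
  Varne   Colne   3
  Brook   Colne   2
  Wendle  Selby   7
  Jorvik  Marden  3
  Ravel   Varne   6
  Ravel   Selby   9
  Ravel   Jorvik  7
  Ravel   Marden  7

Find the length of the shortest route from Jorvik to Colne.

Candidate routes:
Jorvik - Ravel - Brook - Colne: 7+6+2 = 15
Jorvik - Ravel - Varne - Colne: 7+6+3 = 16
The minimum is 15 km via Jorvik - Ravel - Brook - Colne.

15 km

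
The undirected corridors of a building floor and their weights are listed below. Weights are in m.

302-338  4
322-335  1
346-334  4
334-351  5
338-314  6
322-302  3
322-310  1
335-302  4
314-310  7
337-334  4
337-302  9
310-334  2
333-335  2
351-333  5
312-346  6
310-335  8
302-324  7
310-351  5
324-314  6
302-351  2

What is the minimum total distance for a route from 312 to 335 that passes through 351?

Best 312 to 351: 312 → 346 → 334 → 351 costing 15
Shortest 351→335: 351 → 302 → 335 = 6
Total via 351: 15 + 6 = 21 m.

21 m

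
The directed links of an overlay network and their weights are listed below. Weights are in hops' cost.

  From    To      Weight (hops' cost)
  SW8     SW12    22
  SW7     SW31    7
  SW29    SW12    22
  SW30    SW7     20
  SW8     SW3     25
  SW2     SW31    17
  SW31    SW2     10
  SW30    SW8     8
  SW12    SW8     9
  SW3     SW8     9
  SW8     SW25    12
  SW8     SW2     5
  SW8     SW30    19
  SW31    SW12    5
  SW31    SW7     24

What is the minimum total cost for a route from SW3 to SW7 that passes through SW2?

55 hops' cost

Shortest SW3→SW2: SW3 → SW8 → SW2 = 14
Shortest SW2→SW7: SW2 → SW31 → SW7 = 41
Total via SW2: 14 + 41 = 55 hops' cost.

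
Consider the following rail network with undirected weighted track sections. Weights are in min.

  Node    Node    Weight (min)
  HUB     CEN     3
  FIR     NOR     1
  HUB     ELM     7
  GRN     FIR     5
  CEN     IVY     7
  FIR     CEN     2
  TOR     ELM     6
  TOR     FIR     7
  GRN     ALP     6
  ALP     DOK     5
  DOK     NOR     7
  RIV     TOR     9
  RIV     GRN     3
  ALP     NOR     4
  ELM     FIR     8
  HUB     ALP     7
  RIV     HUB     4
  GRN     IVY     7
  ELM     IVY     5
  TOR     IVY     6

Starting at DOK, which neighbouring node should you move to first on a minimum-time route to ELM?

NOR

Candidate routes:
DOK → ALP → NOR → FIR → ELM: 5+4+1+8 = 18
DOK → NOR → FIR → ELM: 7+1+8 = 16
DOK → ALP → HUB → ELM: 5+7+7 = 19
DOK → NOR → FIR → CEN → HUB → ELM: 7+1+2+3+7 = 20
The minimum is 16 min via DOK → NOR → FIR → ELM.
So from DOK the first move is to NOR.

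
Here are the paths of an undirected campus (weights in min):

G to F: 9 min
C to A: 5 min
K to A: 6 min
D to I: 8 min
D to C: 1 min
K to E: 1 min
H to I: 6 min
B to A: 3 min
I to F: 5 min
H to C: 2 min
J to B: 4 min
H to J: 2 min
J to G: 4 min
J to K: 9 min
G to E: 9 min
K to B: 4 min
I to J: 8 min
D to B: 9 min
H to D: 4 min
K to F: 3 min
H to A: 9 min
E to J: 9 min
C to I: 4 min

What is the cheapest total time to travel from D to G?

Candidate routes:
D–H–J–G: 4+2+4 = 10
D–C–H–J–G: 1+2+2+4 = 9
Cheapest is D–C–H–J–G at 9 min.

9 min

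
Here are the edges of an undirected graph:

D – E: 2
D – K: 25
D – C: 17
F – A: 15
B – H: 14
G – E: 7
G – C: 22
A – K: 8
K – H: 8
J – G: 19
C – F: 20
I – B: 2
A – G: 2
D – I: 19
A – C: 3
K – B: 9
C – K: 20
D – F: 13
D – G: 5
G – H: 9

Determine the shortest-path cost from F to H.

Shortest distances from F:
F: 0
D: 13  (via F)
A: 15  (via F)
E: 15  (via D)
G: 17  (via A)
C: 18  (via A)
K: 23  (via A)
H: 26  (via G)
Shortest route: F–A–G–H = 26.

26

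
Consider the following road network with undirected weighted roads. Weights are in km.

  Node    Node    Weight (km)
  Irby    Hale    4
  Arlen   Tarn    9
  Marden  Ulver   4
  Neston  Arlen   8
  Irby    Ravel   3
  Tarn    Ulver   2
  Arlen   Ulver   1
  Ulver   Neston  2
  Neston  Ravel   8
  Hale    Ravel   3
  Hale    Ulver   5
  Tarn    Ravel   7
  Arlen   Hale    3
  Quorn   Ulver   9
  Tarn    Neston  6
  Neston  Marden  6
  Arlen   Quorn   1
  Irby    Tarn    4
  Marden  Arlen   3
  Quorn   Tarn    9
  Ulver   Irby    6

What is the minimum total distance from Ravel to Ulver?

7 km

Shortest distances from Ravel:
Ravel: 0
Irby: 3  (via Ravel)
Hale: 3  (via Ravel)
Arlen: 6  (via Hale)
Tarn: 7  (via Ravel)
Quorn: 7  (via Arlen)
Ulver: 7  (via Arlen)
Shortest route: Ravel–Hale–Arlen–Ulver = 7 km.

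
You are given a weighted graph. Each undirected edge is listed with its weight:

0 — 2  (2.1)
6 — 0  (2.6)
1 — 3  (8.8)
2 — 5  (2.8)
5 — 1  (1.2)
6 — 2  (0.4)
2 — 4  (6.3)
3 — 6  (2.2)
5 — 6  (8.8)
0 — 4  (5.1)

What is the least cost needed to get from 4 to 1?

10.3

Enumerating some paths:
4 - 0 - 6 - 2 - 5 - 1: 5.1+2.6+0.4+2.8+1.2 = 12.1
4 - 0 - 2 - 5 - 1: 5.1+2.1+2.8+1.2 = 11.2
4 - 2 - 6 - 5 - 1: 6.3+0.4+8.8+1.2 = 16.7
4 - 2 - 5 - 1: 6.3+2.8+1.2 = 10.3
The minimum is 10.3 via 4 - 2 - 5 - 1.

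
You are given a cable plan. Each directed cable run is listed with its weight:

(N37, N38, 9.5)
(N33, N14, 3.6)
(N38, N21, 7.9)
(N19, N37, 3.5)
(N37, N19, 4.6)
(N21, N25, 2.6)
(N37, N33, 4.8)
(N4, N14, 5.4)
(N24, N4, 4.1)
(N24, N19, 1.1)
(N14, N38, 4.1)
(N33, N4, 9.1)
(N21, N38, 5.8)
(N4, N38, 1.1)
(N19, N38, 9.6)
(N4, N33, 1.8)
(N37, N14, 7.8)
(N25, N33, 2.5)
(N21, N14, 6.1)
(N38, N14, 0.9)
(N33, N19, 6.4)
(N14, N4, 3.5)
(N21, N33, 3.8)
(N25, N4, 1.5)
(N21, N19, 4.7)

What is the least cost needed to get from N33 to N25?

18.2

Shortest distances from N33:
N33: 0
N14: 3.6  (via N33)
N19: 6.4  (via N33)
N4: 7.1  (via N14)
N38: 7.7  (via N14)
N37: 9.9  (via N19)
N21: 15.6  (via N38)
N25: 18.2  (via N21)
Shortest route: N33 → N14 → N38 → N21 → N25 = 18.2.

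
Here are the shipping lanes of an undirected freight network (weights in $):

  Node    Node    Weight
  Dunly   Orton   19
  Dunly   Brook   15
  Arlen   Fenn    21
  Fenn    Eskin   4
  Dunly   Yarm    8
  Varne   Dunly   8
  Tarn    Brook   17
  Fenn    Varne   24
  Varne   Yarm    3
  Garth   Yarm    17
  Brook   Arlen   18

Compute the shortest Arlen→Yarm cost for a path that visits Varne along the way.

$44

Shortest Arlen→Varne: Arlen–Brook–Dunly–Varne = 41
Best Varne to Yarm: Varne–Yarm costing 3
Total via Varne: 41 + 3 = $44.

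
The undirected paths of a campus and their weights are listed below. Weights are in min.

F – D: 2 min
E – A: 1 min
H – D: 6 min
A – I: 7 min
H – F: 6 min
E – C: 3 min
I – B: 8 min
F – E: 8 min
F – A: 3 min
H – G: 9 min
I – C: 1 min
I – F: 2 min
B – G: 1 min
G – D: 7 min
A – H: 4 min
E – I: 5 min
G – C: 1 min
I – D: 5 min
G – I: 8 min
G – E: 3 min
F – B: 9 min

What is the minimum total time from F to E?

Settle nodes by increasing distance from F:
F: 0
D: 2  (via F)
I: 2  (via F)
A: 3  (via F)
C: 3  (via I)
E: 4  (via A)
Shortest route: F → A → E = 4 min.

4 min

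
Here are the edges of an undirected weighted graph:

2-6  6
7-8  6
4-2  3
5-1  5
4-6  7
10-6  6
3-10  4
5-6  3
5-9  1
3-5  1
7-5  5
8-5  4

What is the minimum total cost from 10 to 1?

Compare a few routes:
10 - 6 - 5 - 1: 6+3+5 = 14
10 - 3 - 5 - 1: 4+1+5 = 10
Cheapest is 10 - 3 - 5 - 1 at 10.

10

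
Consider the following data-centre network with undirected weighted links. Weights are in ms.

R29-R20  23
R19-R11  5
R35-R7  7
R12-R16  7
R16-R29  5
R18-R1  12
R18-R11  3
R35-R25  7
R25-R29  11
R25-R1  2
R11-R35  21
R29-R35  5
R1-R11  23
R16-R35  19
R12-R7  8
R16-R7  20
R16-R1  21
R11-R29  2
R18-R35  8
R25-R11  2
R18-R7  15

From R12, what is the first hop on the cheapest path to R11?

R16

Enumerating some paths:
R12 → R7 → R35 → R25 → R11: 8+7+7+2 = 24
R12 → R7 → R35 → R29 → R11: 8+7+5+2 = 22
R12 → R16 → R29 → R11: 7+5+2 = 14
R12 → R16 → R29 → R25 → R11: 7+5+11+2 = 25
The minimum is 14 ms via R12 → R16 → R29 → R11.
So from R12 the first move is to R16.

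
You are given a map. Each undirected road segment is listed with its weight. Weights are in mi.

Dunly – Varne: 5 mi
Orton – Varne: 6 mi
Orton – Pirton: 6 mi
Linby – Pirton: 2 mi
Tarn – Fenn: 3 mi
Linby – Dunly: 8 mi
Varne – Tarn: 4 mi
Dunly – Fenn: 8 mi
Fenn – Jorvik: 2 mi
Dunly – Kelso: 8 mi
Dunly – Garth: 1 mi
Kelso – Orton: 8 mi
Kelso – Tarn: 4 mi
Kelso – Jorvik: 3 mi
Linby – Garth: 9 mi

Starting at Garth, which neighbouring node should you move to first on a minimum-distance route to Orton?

Compare a few routes:
Garth–Dunly–Varne–Orton: 1+5+6 = 12
Garth–Dunly–Linby–Pirton–Orton: 1+8+2+6 = 17
Garth–Linby–Pirton–Orton: 9+2+6 = 17
The minimum is 12 mi via Garth–Dunly–Varne–Orton.
So from Garth the first move is to Dunly.

Dunly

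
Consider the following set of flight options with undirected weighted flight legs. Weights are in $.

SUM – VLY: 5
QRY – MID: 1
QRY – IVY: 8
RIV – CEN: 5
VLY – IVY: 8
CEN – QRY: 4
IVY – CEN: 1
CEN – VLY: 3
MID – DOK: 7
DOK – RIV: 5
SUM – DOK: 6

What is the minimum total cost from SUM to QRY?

$12

Settle nodes by increasing distance from SUM:
SUM: 0
VLY: 5  (via SUM)
DOK: 6  (via SUM)
CEN: 8  (via VLY)
IVY: 9  (via CEN)
RIV: 11  (via DOK)
QRY: 12  (via CEN)
Shortest route: SUM → VLY → CEN → QRY = $12.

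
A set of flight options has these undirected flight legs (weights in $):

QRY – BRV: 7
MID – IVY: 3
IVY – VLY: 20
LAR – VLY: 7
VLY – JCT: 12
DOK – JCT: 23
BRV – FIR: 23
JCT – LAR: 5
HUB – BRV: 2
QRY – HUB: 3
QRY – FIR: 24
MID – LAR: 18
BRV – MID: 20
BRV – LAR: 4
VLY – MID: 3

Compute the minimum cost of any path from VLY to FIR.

Compare a few routes:
VLY–LAR–BRV–FIR: 7+4+23 = 34
VLY–LAR–BRV–HUB–QRY–FIR: 7+4+2+3+24 = 40
VLY–JCT–LAR–BRV–FIR: 12+5+4+23 = 44
VLY–LAR–BRV–QRY–FIR: 7+4+7+24 = 42
Cheapest is VLY–LAR–BRV–FIR at $34.

$34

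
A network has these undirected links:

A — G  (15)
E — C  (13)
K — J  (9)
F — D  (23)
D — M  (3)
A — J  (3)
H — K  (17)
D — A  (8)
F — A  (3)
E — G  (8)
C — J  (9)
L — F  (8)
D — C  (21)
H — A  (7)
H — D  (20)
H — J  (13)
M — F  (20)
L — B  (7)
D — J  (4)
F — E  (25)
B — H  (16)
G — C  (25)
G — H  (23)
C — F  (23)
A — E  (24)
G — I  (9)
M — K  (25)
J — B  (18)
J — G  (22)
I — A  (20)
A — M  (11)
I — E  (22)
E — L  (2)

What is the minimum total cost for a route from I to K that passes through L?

42

Shortest I→L: I → G → E → L = 19
Shortest L→K: L → F → A → J → K = 23
Total via L: 19 + 23 = 42.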